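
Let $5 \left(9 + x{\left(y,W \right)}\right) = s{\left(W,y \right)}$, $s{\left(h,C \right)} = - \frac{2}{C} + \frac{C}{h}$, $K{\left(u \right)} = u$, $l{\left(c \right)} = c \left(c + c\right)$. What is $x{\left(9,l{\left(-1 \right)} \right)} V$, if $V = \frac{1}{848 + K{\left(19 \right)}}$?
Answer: $- \frac{733}{78030} \approx -0.0093938$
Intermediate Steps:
$l{\left(c \right)} = 2 c^{2}$ ($l{\left(c \right)} = c 2 c = 2 c^{2}$)
$x{\left(y,W \right)} = -9 - \frac{2}{5 y} + \frac{y}{5 W}$ ($x{\left(y,W \right)} = -9 + \frac{- \frac{2}{y} + \frac{y}{W}}{5} = -9 - \left(\frac{2}{5 y} - \frac{y}{5 W}\right) = -9 - \frac{2}{5 y} + \frac{y}{5 W}$)
$V = \frac{1}{867}$ ($V = \frac{1}{848 + 19} = \frac{1}{867} \approx 0.0011534$)
$x{\left(9,l{\left(-1 \right)} \right)} V = \left(-9 - \frac{2}{5 \cdot 9} + \frac{1}{5} \cdot 9 \frac{1}{2 \left(-1\right)^{2}}\right) \frac{1}{867} = \left(-9 - \frac{2}{45} + \frac{1}{5} \cdot 9 \frac{1}{2 \cdot 1}\right) \frac{1}{867} = \left(-9 - \frac{2}{45} + \frac{1}{5} \cdot 9 \cdot \frac{1}{2}\right) \frac{1}{867} = \left(-9 - \frac{2}{45} + \frac{9}{10}\right) \frac{1}{867} = \left(- \frac{733}{90}\right) \frac{1}{867} = - \frac{733}{78030}$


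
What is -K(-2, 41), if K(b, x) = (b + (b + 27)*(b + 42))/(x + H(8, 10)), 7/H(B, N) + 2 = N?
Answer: -7984/335 ≈ -23.833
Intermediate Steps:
H(B, N) = 7/(-2 + N)
K(b, x) = (b + (27 + b)*(42 + b))/(7/8 + x) (K(b, x) = (b + (b + 27)*(b + 42))/(x + 7/(-2 + 10)) = (b + (27 + b)*(42 + b))/(x + 7/8) = (b + (27 + b)*(42 + b))/(7/8 + x))
-K(-2, 41) = -8*(1134 + (-2)² + 70*(-2))/(7 + 8*41) = -8*(1134 + 4 - 140)/(7 + 328) = -8*998/335 = -1*7984/335 = -7984/335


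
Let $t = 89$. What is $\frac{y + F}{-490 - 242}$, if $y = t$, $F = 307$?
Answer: $- \frac{33}{61} \approx -0.54098$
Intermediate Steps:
$y = 89$
$\frac{y + F}{-490 - 242} = \frac{89 + 307}{-490 - 242} = \frac{396}{-732} = 396 \left(- \frac{1}{732}\right) = - \frac{33}{61}$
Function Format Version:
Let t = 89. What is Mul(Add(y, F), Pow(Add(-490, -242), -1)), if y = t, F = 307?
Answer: Rational(-33, 61) ≈ -0.54098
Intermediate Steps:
y = 89
Mul(Add(y, F), Pow(Add(-490, -242), -1)) = Mul(Add(89, 307), Pow(Add(-490, -242), -1)) = Mul(396, Pow(-732, -1)) = Mul(396, Rational(-1, 732)) = Rational(-33, 61)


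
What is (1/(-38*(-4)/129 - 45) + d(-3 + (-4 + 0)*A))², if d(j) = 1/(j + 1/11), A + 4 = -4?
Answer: 436935409/3272336281600 ≈ 0.00013352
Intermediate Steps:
A = -8 (A = -4 - 4 = -8)
d(j) = 1/(1/11 + j) (d(j) = 1/(j + 1/11) = 1/(1/11 + j))
(1/(-38*(-4)/129 - 45) + d(-3 + (-4 + 0)*A))² = (1/(-38*(-4)/129 - 45) + 11/(1 + 11*(-3 + (-4 + 0)*(-8))))² = (1/(152*(1/129) - 45) + 11/(1 + 11*(-3 - 4*(-8))))² = (1/(152/129 - 45) + 11/(1 + 11*(-3 + 32)))² = (1/(-5653/129) + 11/(1 + 11*29))² = (-129/5653 + 11/(1 + 319))² = (-129/5653 + 11/320)² = (20903/1808960)² = 436935409/3272336281600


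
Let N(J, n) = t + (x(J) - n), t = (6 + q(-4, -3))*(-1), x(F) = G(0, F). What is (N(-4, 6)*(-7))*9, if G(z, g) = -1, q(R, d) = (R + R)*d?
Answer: 2331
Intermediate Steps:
q(R, d) = 2*R*d (q(R, d) = (2*R)*d = 2*R*d)
x(F) = -1
t = -30 (t = (6 + 2*(-4)*(-3))*(-1) = (6 + 24)*(-1) = 30*(-1) = -30)
N(J, n) = -31 - n (N(J, n) = -30 + (-1 - n) = -31 - n)
(N(-4, 6)*(-7))*9 = ((-31 - 1*6)*(-7))*9 = ((-31 - 6)*(-7))*9 = -37*(-7)*9 = 259*9 = 2331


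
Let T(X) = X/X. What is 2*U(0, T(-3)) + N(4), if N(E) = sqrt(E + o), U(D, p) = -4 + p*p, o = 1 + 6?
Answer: -6 + sqrt(11) ≈ -2.6834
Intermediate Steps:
T(X) = 1
o = 7
U(D, p) = -4 + p**2
N(E) = sqrt(7 + E) (N(E) = sqrt(E + 7) = sqrt(7 + E))
2*U(0, T(-3)) + N(4) = 2*(-4 + 1**2) + sqrt(7 + 4) = 2*(-4 + 1) + sqrt(11) = 2*(-3) + sqrt(11) = -6 + sqrt(11)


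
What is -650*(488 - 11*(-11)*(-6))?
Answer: 154700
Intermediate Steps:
-650*(488 - 11*(-11)*(-6)) = -650*(488 + 121*(-6)) = -650*(488 - 726) = -650*(-238) = 154700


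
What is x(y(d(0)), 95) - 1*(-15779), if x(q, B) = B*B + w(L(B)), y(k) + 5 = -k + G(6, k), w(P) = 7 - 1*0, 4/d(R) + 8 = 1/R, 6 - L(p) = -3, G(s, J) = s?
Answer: 24811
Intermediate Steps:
L(p) = 9 (L(p) = 6 - 1*(-3) = 6 + 3 = 9)
d(R) = 4/(-8 + 1/R)
w(P) = 7 (w(P) = 7 + 0 = 7)
y(k) = 1 - k (y(k) = -5 + (-k + 6) = -5 + (6 - k) = 1 - k)
x(q, B) = 7 + B² (x(q, B) = B*B + 7 = B² + 7 = 7 + B²)
x(y(d(0)), 95) - 1*(-15779) = (7 + 95²) - 1*(-15779) = (7 + 9025) + 15779 = 9032 + 15779 = 24811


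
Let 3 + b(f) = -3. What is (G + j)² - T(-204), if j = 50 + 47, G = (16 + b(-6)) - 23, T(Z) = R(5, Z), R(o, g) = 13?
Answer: 7043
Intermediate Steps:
T(Z) = 13
b(f) = -6 (b(f) = -3 - 3 = -6)
G = -13 (G = (16 - 6) - 23 = 10 - 23 = -13)
j = 97
(G + j)² - T(-204) = (-13 + 97)² - 1*13 = 84² - 13 = 7056 - 13 = 7043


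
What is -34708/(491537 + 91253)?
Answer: -17354/291395 ≈ -0.059555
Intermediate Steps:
-34708/(491537 + 91253) = -34708/582790 = -34708*1/582790 = -17354/291395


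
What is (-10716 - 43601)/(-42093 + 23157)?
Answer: 54317/18936 ≈ 2.8685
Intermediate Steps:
(-10716 - 43601)/(-42093 + 23157) = -54317/(-18936) = -54317*(-1/18936) = 54317/18936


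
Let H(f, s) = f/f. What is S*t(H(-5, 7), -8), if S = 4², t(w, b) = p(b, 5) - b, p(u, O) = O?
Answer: 208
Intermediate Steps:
H(f, s) = 1
t(w, b) = 5 - b
S = 16
S*t(H(-5, 7), -8) = 16*(5 - 1*(-8)) = 16*(5 + 8) = 16*13 = 208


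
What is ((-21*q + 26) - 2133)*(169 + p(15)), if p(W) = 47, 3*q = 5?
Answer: -462672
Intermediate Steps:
q = 5/3 (q = (1/3)*5 = 5/3 ≈ 1.6667)
((-21*q + 26) - 2133)*(169 + p(15)) = ((-21*5/3 + 26) - 2133)*(169 + 47) = ((-35 + 26) - 2133)*216 = (-9 - 2133)*216 = -2142*216 = -462672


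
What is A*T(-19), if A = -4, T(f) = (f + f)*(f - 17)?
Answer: -5472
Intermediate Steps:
T(f) = 2*f*(-17 + f) (T(f) = (2*f)*(-17 + f) = 2*f*(-17 + f))
A*T(-19) = -8*(-19)*(-17 - 19) = -8*(-19)*(-36) = -4*1368 = -5472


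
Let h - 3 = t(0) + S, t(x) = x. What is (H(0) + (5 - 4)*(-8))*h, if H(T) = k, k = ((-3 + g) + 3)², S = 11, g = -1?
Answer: -98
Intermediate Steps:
k = 1 (k = ((-3 - 1) + 3)² = (-4 + 3)² = (-1)² = 1)
h = 14 (h = 3 + (0 + 11) = 3 + 11 = 14)
H(T) = 1
(H(0) + (5 - 4)*(-8))*h = (1 + (5 - 4)*(-8))*14 = (1 + 1*(-8))*14 = (1 - 8)*14 = -7*14 = -98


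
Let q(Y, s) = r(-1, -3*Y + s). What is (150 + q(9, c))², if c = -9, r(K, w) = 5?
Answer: 24025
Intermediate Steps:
q(Y, s) = 5
(150 + q(9, c))² = (150 + 5)² = 155² = 24025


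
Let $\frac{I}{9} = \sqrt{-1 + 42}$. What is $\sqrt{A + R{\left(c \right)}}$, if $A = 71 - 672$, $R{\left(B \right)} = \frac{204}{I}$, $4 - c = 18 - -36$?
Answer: $\frac{\sqrt{-9092529 + 8364 \sqrt{41}}}{123} \approx 24.443 i$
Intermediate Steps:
$I = 9 \sqrt{41}$ ($I = 9 \sqrt{-1 + 42} = 9 \sqrt{41} \approx 57.628$)
$c = -50$ ($c = 4 - \left(18 - -36\right) = 4 - \left(18 + 36\right) = 4 - 54 = -50$)
$R{\left(B \right)} = \frac{68 \sqrt{41}}{123}$ ($R{\left(B \right)} = \frac{204}{9 \sqrt{41}} = 204 \frac{\sqrt{41}}{369} = \frac{68 \sqrt{41}}{123}$)
$A = -601$ ($A = 71 - 672 = -601$)
$\sqrt{A + R{\left(c \right)}} = \sqrt{-601 + \frac{68 \sqrt{41}}{123}}$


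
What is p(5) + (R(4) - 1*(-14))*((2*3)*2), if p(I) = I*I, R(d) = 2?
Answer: 217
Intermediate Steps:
p(I) = I²
p(5) + (R(4) - 1*(-14))*((2*3)*2) = 5² + (2 - 1*(-14))*((2*3)*2) = 25 + (2 + 14)*(6*2) = 25 + 16*12 = 25 + 192 = 217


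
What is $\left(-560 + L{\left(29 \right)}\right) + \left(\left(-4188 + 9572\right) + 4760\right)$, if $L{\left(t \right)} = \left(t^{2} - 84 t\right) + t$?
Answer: $8018$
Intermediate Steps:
$L{\left(t \right)} = t^{2} - 83 t$
$\left(-560 + L{\left(29 \right)}\right) + \left(\left(-4188 + 9572\right) + 4760\right) = \left(-560 + 29 \left(-83 + 29\right)\right) + \left(\left(-4188 + 9572\right) + 4760\right) = \left(-560 + 29 \left(-54\right)\right) + \left(5384 + 4760\right) = \left(-560 - 1566\right) + 10144 = -2126 + 10144 = 8018$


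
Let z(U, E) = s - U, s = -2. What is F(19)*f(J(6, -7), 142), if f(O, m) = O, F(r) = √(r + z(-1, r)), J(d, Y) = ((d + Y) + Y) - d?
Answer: -42*√2 ≈ -59.397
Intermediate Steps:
z(U, E) = -2 - U
J(d, Y) = 2*Y (J(d, Y) = ((Y + d) + Y) - d = (d + 2*Y) - d = 2*Y)
F(r) = √(-1 + r) (F(r) = √(r + (-2 - 1*(-1))) = √(r + (-2 + 1)) = √(r - 1) = √(-1 + r))
F(19)*f(J(6, -7), 142) = √(-1 + 19)*(2*(-7)) = √18*(-14) = (3*√2)*(-14) = -42*√2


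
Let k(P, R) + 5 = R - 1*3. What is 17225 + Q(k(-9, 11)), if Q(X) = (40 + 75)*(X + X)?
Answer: 17915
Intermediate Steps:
k(P, R) = -8 + R (k(P, R) = -5 + (R - 1*3) = -5 + (R - 3) = -5 + (-3 + R) = -8 + R)
Q(X) = 230*X (Q(X) = 115*(2*X) = 230*X)
17225 + Q(k(-9, 11)) = 17225 + 230*(-8 + 11) = 17225 + 230*3 = 17225 + 690 = 17915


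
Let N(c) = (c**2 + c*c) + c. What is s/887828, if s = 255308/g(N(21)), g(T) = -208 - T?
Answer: -63827/246594227 ≈ -0.00025883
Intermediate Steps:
N(c) = c + 2*c**2 (N(c) = (c**2 + c**2) + c = 2*c**2 + c = c + 2*c**2)
s = -255308/1111 (s = 255308/(-208 - 21*(1 + 2*21)) = 255308/(-208 - 21*(1 + 42)) = 255308/(-208 - 21*43) = 255308/(-208 - 1*903) = 255308/(-208 - 903) = 255308/(-1111) = 255308*(-1/1111) = -255308/1111 ≈ -229.80)
s/887828 = -255308/1111/887828 = -255308/1111*1/887828 = -63827/246594227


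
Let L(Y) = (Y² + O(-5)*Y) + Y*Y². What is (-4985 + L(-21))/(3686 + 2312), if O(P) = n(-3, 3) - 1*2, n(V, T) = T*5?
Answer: -7039/2999 ≈ -2.3471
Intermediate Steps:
n(V, T) = 5*T
O(P) = 13 (O(P) = 5*3 - 1*2 = 15 - 2 = 13)
L(Y) = Y² + Y³ + 13*Y (L(Y) = (Y² + 13*Y) + Y*Y² = (Y² + 13*Y) + Y³ = Y² + Y³ + 13*Y)
(-4985 + L(-21))/(3686 + 2312) = (-4985 - 21*(13 - 21 + (-21)²))/(3686 + 2312) = (-4985 - 21*(13 - 21 + 441))/5998 = (-4985 - 21*433)*(1/5998) = (-4985 - 9093)*(1/5998) = -14078*1/5998 = -7039/2999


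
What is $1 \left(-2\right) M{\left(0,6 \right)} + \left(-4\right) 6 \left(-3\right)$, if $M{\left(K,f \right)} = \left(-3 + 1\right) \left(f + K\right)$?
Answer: $96$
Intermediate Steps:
$M{\left(K,f \right)} = - 2 K - 2 f$ ($M{\left(K,f \right)} = - 2 \left(K + f\right) = - 2 K - 2 f$)
$1 \left(-2\right) M{\left(0,6 \right)} + \left(-4\right) 6 \left(-3\right) = 1 \left(-2\right) \left(\left(-2\right) 0 - 12\right) + \left(-4\right) 6 \left(-3\right) = - 2 \left(0 - 12\right) - -72 = \left(-2\right) \left(-12\right) + 72 = 24 + 72 = 96$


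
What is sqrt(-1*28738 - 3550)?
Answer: 4*I*sqrt(2018) ≈ 179.69*I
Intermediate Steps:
sqrt(-1*28738 - 3550) = sqrt(-28738 - 3550) = sqrt(-32288) = 4*I*sqrt(2018)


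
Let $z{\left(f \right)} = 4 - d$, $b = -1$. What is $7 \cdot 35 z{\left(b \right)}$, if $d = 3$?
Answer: $245$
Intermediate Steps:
$z{\left(f \right)} = 1$ ($z{\left(f \right)} = 4 - 3 = 1$)
$7 \cdot 35 z{\left(b \right)} = 7 \cdot 35 \cdot 1 = 245 \cdot 1 = 245$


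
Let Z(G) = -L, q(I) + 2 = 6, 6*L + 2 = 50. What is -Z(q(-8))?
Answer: 8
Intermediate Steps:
L = 8 (L = -⅓ + (⅙)*50 = -⅓ + 25/3 = 8)
q(I) = 4 (q(I) = -2 + 6 = 4)
Z(G) = -8 (Z(G) = -1*8 = -8)
-Z(q(-8)) = -1*(-8) = 8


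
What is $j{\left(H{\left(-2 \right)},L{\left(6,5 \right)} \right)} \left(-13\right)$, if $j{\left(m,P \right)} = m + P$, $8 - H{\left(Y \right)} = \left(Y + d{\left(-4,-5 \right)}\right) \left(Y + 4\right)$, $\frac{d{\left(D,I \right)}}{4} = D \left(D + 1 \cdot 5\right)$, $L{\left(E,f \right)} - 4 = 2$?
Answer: $-650$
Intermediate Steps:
$L{\left(E,f \right)} = 6$ ($L{\left(E,f \right)} = 4 + 2 = 6$)
$d{\left(D,I \right)} = 4 D \left(5 + D\right)$ ($d{\left(D,I \right)} = 4 D \left(D + 1 \cdot 5\right) = 4 D \left(D + 5\right) = 4 D \left(5 + D\right)$)
$H{\left(Y \right)} = 8 - \left(-16 + Y\right) \left(4 + Y\right)$ ($H{\left(Y \right)} = 8 - \left(Y + 4 \left(-4\right) \left(5 - 4\right)\right) \left(Y + 4\right) = 8 - \left(Y + 4 \left(-4\right) 1\right) \left(4 + Y\right) = 8 - \left(Y - 16\right) \left(4 + Y\right) = 8 - \left(-16 + Y\right) \left(4 + Y\right)$)
$j{\left(m,P \right)} = P + m$
$j{\left(H{\left(-2 \right)},L{\left(6,5 \right)} \right)} \left(-13\right) = \left(6 + \left(72 - \left(-2\right)^{2} + 12 \left(-2\right)\right)\right) \left(-13\right) = \left(6 - -44\right) \left(-13\right) = \left(6 + 44\right) \left(-13\right) = 50 \left(-13\right) = -650$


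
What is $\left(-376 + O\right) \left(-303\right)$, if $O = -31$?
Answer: $123321$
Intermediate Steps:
$\left(-376 + O\right) \left(-303\right) = \left(-376 - 31\right) \left(-303\right) = \left(-407\right) \left(-303\right) = 123321$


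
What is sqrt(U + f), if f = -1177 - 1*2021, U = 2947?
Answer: I*sqrt(251) ≈ 15.843*I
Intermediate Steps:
f = -3198 (f = -1177 - 2021 = -3198)
sqrt(U + f) = sqrt(2947 - 3198) = sqrt(-251) = I*sqrt(251)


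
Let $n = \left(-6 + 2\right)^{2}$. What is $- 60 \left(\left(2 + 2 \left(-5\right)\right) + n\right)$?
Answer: $-480$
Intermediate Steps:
$n = 16$ ($n = \left(-4\right)^{2} = 16$)
$- 60 \left(\left(2 + 2 \left(-5\right)\right) + n\right) = - 60 \left(\left(2 + 2 \left(-5\right)\right) + 16\right) = - 60 \left(\left(2 - 10\right) + 16\right) = - 60 \left(-8 + 16\right) = \left(-60\right) 8 = -480$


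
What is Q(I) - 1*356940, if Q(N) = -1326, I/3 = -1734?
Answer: -358266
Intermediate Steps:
I = -5202 (I = 3*(-1734) = -5202)
Q(I) - 1*356940 = -1326 - 1*356940 = -1326 - 356940 = -358266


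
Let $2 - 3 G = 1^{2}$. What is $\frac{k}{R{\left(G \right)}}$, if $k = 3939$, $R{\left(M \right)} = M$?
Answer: $11817$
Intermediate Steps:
$G = \frac{1}{3}$ ($G = \frac{2}{3} - \frac{1^{2}}{3} = \frac{2}{3} - \frac{1}{3} = \frac{1}{3} \approx 0.33333$)
$\frac{k}{R{\left(G \right)}} = 3939 \frac{1}{\frac{1}{3}} = 3939 \cdot 3 = 11817$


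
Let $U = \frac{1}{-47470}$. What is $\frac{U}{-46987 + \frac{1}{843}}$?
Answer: $\frac{843}{1880288598800} \approx 4.4834 \cdot 10^{-10}$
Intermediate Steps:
$U = - \frac{1}{47470} \approx -2.1066 \cdot 10^{-5}$
$\frac{U}{-46987 + \frac{1}{843}} = - \frac{1}{47470 \left(-46987 + \frac{1}{843}\right)} = - \frac{1}{47470 \left(- \frac{39610040}{843}\right)} = \left(- \frac{1}{47470}\right) \left(- \frac{843}{39610040}\right) = \frac{843}{1880288598800}$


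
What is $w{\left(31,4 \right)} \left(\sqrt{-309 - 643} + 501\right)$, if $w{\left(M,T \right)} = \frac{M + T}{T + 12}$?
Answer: $\frac{17535}{16} + \frac{35 i \sqrt{238}}{8} \approx 1095.9 + 67.494 i$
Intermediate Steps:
$w{\left(M,T \right)} = \frac{M + T}{12 + T}$
$w{\left(31,4 \right)} \left(\sqrt{-309 - 643} + 501\right) = \frac{31 + 4}{12 + 4} \left(\sqrt{-309 - 643} + 501\right) = \frac{1}{16} \cdot 35 \left(\sqrt{-952} + 501\right) = \frac{1}{16} \cdot 35 \left(2 i \sqrt{238} + 501\right) = \frac{35 \left(501 + 2 i \sqrt{238}\right)}{16} = \frac{17535}{16} + \frac{35 i \sqrt{238}}{8}$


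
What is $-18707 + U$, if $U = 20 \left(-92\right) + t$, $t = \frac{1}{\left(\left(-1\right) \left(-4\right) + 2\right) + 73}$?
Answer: $- \frac{1623212}{79} \approx -20547.0$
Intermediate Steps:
$t = \frac{1}{79}$ ($t = \frac{1}{\left(4 + 2\right) + 73} = \frac{1}{6 + 73} = \frac{1}{79} \approx 0.012658$)
$U = - \frac{145359}{79}$ ($U = 20 \left(-92\right) + \frac{1}{79} = -1840 + \frac{1}{79} = - \frac{145359}{79} \approx -1840.0$)
$-18707 + U = -18707 - \frac{145359}{79} = - \frac{1623212}{79}$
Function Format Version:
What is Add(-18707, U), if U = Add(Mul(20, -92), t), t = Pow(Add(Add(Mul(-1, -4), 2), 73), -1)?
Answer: Rational(-1623212, 79) ≈ -20547.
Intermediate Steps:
t = Rational(1, 79) (t = Pow(Add(Add(4, 2), 73), -1) = Pow(Add(6, 73), -1) = Pow(79, -1) = Rational(1, 79) ≈ 0.012658)
U = Rational(-145359, 79) (U = Add(Mul(20, -92), Rational(1, 79)) = Add(-1840, Rational(1, 79)) = Rational(-145359, 79) ≈ -1840.0)
Add(-18707, U) = Add(-18707, Rational(-145359, 79)) = Rational(-1623212, 79)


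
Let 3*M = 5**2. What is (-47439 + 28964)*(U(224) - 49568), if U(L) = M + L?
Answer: 2734429325/3 ≈ 9.1148e+8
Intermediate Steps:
M = 25/3 (M = (1/3)*5**2 = (1/3)*25 = 25/3 ≈ 8.3333)
U(L) = 25/3 + L
(-47439 + 28964)*(U(224) - 49568) = (-47439 + 28964)*((25/3 + 224) - 49568) = -18475*(697/3 - 49568) = -18475*(-148007/3) = 2734429325/3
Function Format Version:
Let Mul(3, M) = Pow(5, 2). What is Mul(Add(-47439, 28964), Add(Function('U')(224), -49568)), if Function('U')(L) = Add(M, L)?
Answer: Rational(2734429325, 3) ≈ 9.1148e+8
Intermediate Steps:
M = Rational(25, 3) (M = Mul(Rational(1, 3), Pow(5, 2)) = Mul(Rational(1, 3), 25) = Rational(25, 3) ≈ 8.3333)
Function('U')(L) = Add(Rational(25, 3), L)
Mul(Add(-47439, 28964), Add(Function('U')(224), -49568)) = Mul(Add(-47439, 28964), Add(Add(Rational(25, 3), 224), -49568)) = Mul(-18475, Add(Rational(697, 3), -49568)) = Mul(-18475, Rational(-148007, 3)) = Rational(2734429325, 3)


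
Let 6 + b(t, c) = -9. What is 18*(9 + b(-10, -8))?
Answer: -108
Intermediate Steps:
b(t, c) = -15 (b(t, c) = -6 - 9 = -15)
18*(9 + b(-10, -8)) = 18*(9 - 15) = 18*(-6) = -108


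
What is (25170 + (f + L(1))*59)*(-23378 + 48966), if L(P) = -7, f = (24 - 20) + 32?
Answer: 687831028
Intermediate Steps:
f = 36 (f = 4 + 32 = 36)
(25170 + (f + L(1))*59)*(-23378 + 48966) = (25170 + (36 - 7)*59)*(-23378 + 48966) = (25170 + 29*59)*25588 = (25170 + 1711)*25588 = 26881*25588 = 687831028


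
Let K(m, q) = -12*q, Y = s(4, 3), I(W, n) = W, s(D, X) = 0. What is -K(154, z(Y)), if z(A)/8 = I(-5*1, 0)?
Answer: -480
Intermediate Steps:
Y = 0
z(A) = -40 (z(A) = 8*(-5*1) = 8*(-5) = -40)
-K(154, z(Y)) = -(-12)*(-40) = -1*480 = -480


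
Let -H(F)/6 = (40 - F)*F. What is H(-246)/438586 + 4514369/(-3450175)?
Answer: -261747984217/756599226275 ≈ -0.34595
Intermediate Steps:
H(F) = -6*F*(40 - F) (H(F) = -6*(40 - F)*F = -6*F*(40 - F))
H(-246)/438586 + 4514369/(-3450175) = (6*(-246)*(-40 - 246))/438586 + 4514369/(-3450175) = (6*(-246)*(-286))*(1/438586) + 4514369*(-1/3450175) = 422136*(1/438586) - 4514369/3450175 = 211068/219293 - 4514369/3450175 = -261747984217/756599226275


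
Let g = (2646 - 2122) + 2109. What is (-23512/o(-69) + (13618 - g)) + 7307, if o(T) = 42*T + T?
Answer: 54295876/2967 ≈ 18300.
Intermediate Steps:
o(T) = 43*T
g = 2633 (g = 524 + 2109 = 2633)
(-23512/o(-69) + (13618 - g)) + 7307 = (-23512/(43*(-69)) + (13618 - 1*2633)) + 7307 = (-23512/(-2967) + (13618 - 2633)) + 7307 = (-23512*(-1/2967) + 10985) + 7307 = (23512/2967 + 10985) + 7307 = 32616007/2967 + 7307 = 54295876/2967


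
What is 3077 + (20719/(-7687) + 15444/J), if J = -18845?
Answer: 445229714072/144861515 ≈ 3073.5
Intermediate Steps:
3077 + (20719/(-7687) + 15444/J) = 3077 + (20719/(-7687) + 15444/(-18845)) = 3077 + (20719*(-1/7687) + 15444*(-1/18845)) = 3077 + (-20719/7687 - 15444/18845) = 3077 - 509167583/144861515 = 445229714072/144861515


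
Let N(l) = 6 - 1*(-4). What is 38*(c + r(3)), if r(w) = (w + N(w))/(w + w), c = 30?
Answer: 3667/3 ≈ 1222.3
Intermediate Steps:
N(l) = 10 (N(l) = 6 + 4 = 10)
r(w) = (10 + w)/(2*w) (r(w) = (w + 10)/(w + w) = (10 + w)/((2*w)) = (10 + w)*(1/(2*w)) = (10 + w)/(2*w))
38*(c + r(3)) = 38*(30 + (½)*(10 + 3)/3) = 38*(30 + (½)*(⅓)*13) = 38*(30 + 13/6) = 38*(193/6) = 3667/3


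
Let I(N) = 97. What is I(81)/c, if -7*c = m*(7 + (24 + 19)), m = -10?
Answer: 679/500 ≈ 1.3580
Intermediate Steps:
c = 500/7 (c = -(-10)*(7 + (24 + 19))/7 = -(-10)*(7 + 43)/7 = -(-10)*50/7 = -⅐*(-500) = 500/7 ≈ 71.429)
I(81)/c = 97/(500/7) = 97*(7/500) = 679/500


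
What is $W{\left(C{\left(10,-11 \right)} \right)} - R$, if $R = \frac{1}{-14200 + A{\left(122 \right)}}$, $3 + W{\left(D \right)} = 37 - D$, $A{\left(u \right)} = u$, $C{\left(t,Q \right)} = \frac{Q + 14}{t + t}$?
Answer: $\frac{4765413}{140780} \approx 33.85$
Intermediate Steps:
$C{\left(t,Q \right)} = \frac{14 + Q}{2 t}$
$W{\left(D \right)} = 34 - D$ ($W{\left(D \right)} = -3 - \left(-37 + D\right) = 34 - D$)
$R = - \frac{1}{14078}$ ($R = \frac{1}{-14200 + 122} = \frac{1}{-14078} = - \frac{1}{14078} \approx -7.1033 \cdot 10^{-5}$)
$W{\left(C{\left(10,-11 \right)} \right)} - R = \left(34 - \frac{14 - 11}{2 \cdot 10}\right) - - \frac{1}{14078} = \left(34 - \frac{1}{2} \cdot \frac{1}{10} \cdot 3\right) + \frac{1}{14078} = \left(34 - \frac{3}{20}\right) + \frac{1}{14078} = \frac{677}{20} + \frac{1}{14078} = \frac{4765413}{140780}$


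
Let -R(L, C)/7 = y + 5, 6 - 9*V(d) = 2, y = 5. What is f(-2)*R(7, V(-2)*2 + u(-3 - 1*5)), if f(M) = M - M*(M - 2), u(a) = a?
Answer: 700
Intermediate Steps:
V(d) = 4/9 (V(d) = ⅔ - ⅑*2 = ⅔ - 2/9 = 4/9)
R(L, C) = -70 (R(L, C) = -7*(5 + 5) = -7*10 = -70)
f(M) = M - M*(-2 + M)
f(-2)*R(7, V(-2)*2 + u(-3 - 1*5)) = -2*(3 - 1*(-2))*(-70) = -2*(3 + 2)*(-70) = -2*5*(-70) = -10*(-70) = 700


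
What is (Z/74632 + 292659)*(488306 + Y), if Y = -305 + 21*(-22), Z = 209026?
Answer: 5324397699280023/37316 ≈ 1.4268e+11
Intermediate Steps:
Y = -767 (Y = -305 - 462 = -767)
(Z/74632 + 292659)*(488306 + Y) = (209026/74632 + 292659)*(488306 - 767) = (209026*(1/74632) + 292659)*487539 = (104513/37316 + 292659)*487539 = (10920967757/37316)*487539 = 5324397699280023/37316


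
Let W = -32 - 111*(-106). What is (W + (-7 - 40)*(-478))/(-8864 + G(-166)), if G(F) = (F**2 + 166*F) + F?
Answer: -1140/301 ≈ -3.7874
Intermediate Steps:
G(F) = F**2 + 167*F
W = 11734 (W = -32 + 11766 = 11734)
(W + (-7 - 40)*(-478))/(-8864 + G(-166)) = (11734 + (-7 - 40)*(-478))/(-8864 - 166*(167 - 166)) = (11734 - 47*(-478))/(-8864 - 166*1) = (11734 + 22466)/(-8864 - 166) = 34200/(-9030) = 34200*(-1/9030) = -1140/301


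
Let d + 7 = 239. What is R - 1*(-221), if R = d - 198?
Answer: 255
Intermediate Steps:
d = 232 (d = -7 + 239 = 232)
R = 34 (R = 232 - 198 = 34)
R - 1*(-221) = 34 - 1*(-221) = 34 + 221 = 255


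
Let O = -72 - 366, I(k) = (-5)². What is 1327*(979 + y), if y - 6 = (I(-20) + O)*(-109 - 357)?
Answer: 256698861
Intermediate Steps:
I(k) = 25
O = -438
y = 192464 (y = 6 + (25 - 438)*(-109 - 357) = 6 - 413*(-466) = 6 + 192458 = 192464)
1327*(979 + y) = 1327*(979 + 192464) = 1327*193443 = 256698861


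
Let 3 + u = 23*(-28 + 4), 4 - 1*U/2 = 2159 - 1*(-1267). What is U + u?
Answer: -7399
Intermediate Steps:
U = -6844 (U = 8 - 2*(2159 - 1*(-1267)) = 8 - 2*(2159 + 1267) = 8 - 2*3426 = 8 - 6852 = -6844)
u = -555 (u = -3 + 23*(-28 + 4) = -3 + 23*(-24) = -3 - 552 = -555)
U + u = -6844 - 555 = -7399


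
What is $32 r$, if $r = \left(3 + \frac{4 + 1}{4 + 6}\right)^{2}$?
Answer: $392$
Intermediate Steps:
$r = \frac{49}{4}$ ($r = \left(3 + \frac{5}{10}\right)^{2} = \left(3 + 5 \cdot \frac{1}{10}\right)^{2} = \left(3 + \frac{1}{2}\right)^{2} = \left(\frac{7}{2}\right)^{2} = \frac{49}{4} \approx 12.25$)
$32 r = 32 \cdot \frac{49}{4} = 392$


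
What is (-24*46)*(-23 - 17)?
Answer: 44160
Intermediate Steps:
(-24*46)*(-23 - 17) = -1104*(-40) = 44160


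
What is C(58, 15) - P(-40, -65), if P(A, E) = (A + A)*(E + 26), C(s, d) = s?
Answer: -3062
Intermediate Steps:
P(A, E) = 2*A*(26 + E) (P(A, E) = (2*A)*(26 + E) = 2*A*(26 + E))
C(58, 15) - P(-40, -65) = 58 - 2*(-40)*(26 - 65) = 58 - 2*(-40)*(-39) = 58 - 1*3120 = 58 - 3120 = -3062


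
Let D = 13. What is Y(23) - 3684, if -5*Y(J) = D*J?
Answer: -18719/5 ≈ -3743.8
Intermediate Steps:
Y(J) = -13*J/5
Y(23) - 3684 = -13/5*23 - 3684 = -299/5 - 3684 = -18719/5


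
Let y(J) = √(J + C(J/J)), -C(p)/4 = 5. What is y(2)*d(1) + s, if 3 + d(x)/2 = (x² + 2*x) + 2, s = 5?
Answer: 5 + 12*I*√2 ≈ 5.0 + 16.971*I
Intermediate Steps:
C(p) = -20 (C(p) = -4*5 = -20)
y(J) = √(-20 + J) (y(J) = √(J - 20) = √(-20 + J))
d(x) = -2 + 2*x² + 4*x (d(x) = -6 + 2*((x² + 2*x) + 2) = -6 + 2*(2 + x² + 2*x) = -6 + (4 + 2*x² + 4*x) = -2 + 2*x² + 4*x)
y(2)*d(1) + s = √(-20 + 2)*(-2 + 2*1² + 4*1) + 5 = √(-18)*(-2 + 2*1 + 4) + 5 = (3*I*√2)*(-2 + 2 + 4) + 5 = (3*I*√2)*4 + 5 = 12*I*√2 + 5 = 5 + 12*I*√2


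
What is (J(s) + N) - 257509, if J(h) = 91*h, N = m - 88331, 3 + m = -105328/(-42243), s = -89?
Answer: -14951466578/42243 ≈ -3.5394e+5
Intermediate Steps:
m = -21401/42243 (m = -3 - 105328/(-42243) = -3 - 105328*(-1/42243) = -3 + 105328/42243 = -21401/42243 ≈ -0.50662)
N = -3731387834/42243 (N = -21401/42243 - 88331 = -3731387834/42243 ≈ -88332.)
(J(s) + N) - 257509 = (91*(-89) - 3731387834/42243) - 257509 = (-8099 - 3731387834/42243) - 257509 = -4073513891/42243 - 257509 = -14951466578/42243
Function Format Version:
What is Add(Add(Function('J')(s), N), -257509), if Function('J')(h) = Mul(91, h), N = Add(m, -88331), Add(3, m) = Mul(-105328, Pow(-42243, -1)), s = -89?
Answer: Rational(-14951466578, 42243) ≈ -3.5394e+5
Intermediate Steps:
m = Rational(-21401, 42243) (m = Add(-3, Mul(-105328, Pow(-42243, -1))) = Add(-3, Mul(-105328, Rational(-1, 42243))) = Add(-3, Rational(105328, 42243)) = Rational(-21401, 42243) ≈ -0.50662)
N = Rational(-3731387834, 42243) (N = Add(Rational(-21401, 42243), -88331) = Rational(-3731387834, 42243) ≈ -88332.)
Add(Add(Function('J')(s), N), -257509) = Add(Add(Mul(91, -89), Rational(-3731387834, 42243)), -257509) = Add(Add(-8099, Rational(-3731387834, 42243)), -257509) = Add(Rational(-4073513891, 42243), -257509) = Rational(-14951466578, 42243)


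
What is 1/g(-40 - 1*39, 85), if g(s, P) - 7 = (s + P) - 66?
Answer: -1/53 ≈ -0.018868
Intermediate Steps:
g(s, P) = -59 + P + s (g(s, P) = 7 + ((s + P) - 66) = 7 + ((P + s) - 66) = 7 + (-66 + P + s) = -59 + P + s)
1/g(-40 - 1*39, 85) = 1/(-59 + 85 + (-40 - 1*39)) = 1/(-59 + 85 + (-40 - 39)) = 1/(-59 + 85 - 79) = 1/(-53) = -1/53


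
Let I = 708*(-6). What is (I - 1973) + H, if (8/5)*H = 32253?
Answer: 111497/8 ≈ 13937.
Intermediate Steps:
I = -4248
H = 161265/8 (H = (5/8)*32253 = 161265/8 ≈ 20158.)
(I - 1973) + H = (-4248 - 1973) + 161265/8 = -6221 + 161265/8 = 111497/8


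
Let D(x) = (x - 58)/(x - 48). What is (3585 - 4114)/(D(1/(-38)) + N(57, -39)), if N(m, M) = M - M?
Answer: -193085/441 ≈ -437.83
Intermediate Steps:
N(m, M) = 0
D(x) = (-58 + x)/(-48 + x)
(3585 - 4114)/(D(1/(-38)) + N(57, -39)) = (3585 - 4114)/((-58 + 1/(-38))/(-48 + 1/(-38)) + 0) = -529/((-58 - 1/38)/(-48 - 1/38) + 0) = -529/(-2205/38/(-1825/38) + 0) = -529/(-38/1825*(-2205/38) + 0) = -529/(441/365 + 0) = -529/441/365 = -529*365/441 = -193085/441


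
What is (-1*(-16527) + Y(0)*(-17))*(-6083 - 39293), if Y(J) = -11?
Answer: -758414464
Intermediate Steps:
(-1*(-16527) + Y(0)*(-17))*(-6083 - 39293) = (-1*(-16527) - 11*(-17))*(-6083 - 39293) = (16527 + 187)*(-45376) = 16714*(-45376) = -758414464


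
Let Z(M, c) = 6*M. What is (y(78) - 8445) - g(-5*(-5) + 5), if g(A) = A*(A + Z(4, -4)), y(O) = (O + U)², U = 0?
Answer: -3981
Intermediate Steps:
y(O) = O² (y(O) = (O + 0)² = O²)
g(A) = A*(24 + A) (g(A) = A*(A + 6*4) = A*(A + 24) = A*(24 + A))
(y(78) - 8445) - g(-5*(-5) + 5) = (78² - 8445) - (-5*(-5) + 5)*(24 + (-5*(-5) + 5)) = (6084 - 8445) - (25 + 5)*(24 + (25 + 5)) = -2361 - 30*(24 + 30) = -2361 - 30*54 = -2361 - 1*1620 = -2361 - 1620 = -3981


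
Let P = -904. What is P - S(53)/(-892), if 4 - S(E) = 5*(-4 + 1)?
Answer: -806349/892 ≈ -903.98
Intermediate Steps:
S(E) = 19 (S(E) = 4 - 5*(-4 + 1) = 4 - 5*(-3) = 4 - 1*(-15) = 4 + 15 = 19)
P - S(53)/(-892) = -904 - 19/(-892) = -904 - 19*(-1)/892 = -904 - 1*(-19/892) = -904 + 19/892 = -806349/892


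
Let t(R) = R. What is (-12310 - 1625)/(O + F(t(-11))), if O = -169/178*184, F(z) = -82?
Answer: 1240215/22846 ≈ 54.286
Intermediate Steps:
O = -15548/89 (O = -169*1/178*184 = -169/178*184 = -15548/89 ≈ -174.70)
(-12310 - 1625)/(O + F(t(-11))) = (-12310 - 1625)/(-15548/89 - 82) = -13935/(-22846/89) = -13935*(-89/22846) = 1240215/22846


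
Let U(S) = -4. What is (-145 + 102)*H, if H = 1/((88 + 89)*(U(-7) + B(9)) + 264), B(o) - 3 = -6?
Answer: 43/975 ≈ 0.044103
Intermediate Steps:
B(o) = -3 (B(o) = 3 - 6 = -3)
H = -1/975 (H = 1/((88 + 89)*(-4 - 3) + 264) = 1/(177*(-7) + 264) = 1/(-1239 + 264) = 1/(-975) = -1/975 ≈ -0.0010256)
(-145 + 102)*H = (-145 + 102)*(-1/975) = -43*(-1/975) = 43/975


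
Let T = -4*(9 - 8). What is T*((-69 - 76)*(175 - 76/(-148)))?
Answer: 3766520/37 ≈ 1.0180e+5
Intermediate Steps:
T = -4 (T = -4*1 = -4)
T*((-69 - 76)*(175 - 76/(-148))) = -4*(-69 - 76)*(175 - 76/(-148)) = -(-580)*(175 - 76*(-1/148)) = -(-580)*(175 + 19/37) = -(-580)*6494/37 = -4*(-941630/37) = 3766520/37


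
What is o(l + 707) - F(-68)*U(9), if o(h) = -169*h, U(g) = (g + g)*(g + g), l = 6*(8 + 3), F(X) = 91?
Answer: -160121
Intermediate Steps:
l = 66 (l = 6*11 = 66)
U(g) = 4*g² (U(g) = (2*g)*(2*g) = 4*g²)
o(l + 707) - F(-68)*U(9) = -169*(66 + 707) - 91*4*9² = -169*773 - 91*4*81 = -130637 - 91*324 = -130637 - 1*29484 = -130637 - 29484 = -160121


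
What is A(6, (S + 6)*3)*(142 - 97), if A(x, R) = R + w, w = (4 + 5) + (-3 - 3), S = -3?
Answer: 540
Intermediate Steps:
w = 3 (w = 9 - 6 = 3)
A(x, R) = 3 + R (A(x, R) = R + 3 = 3 + R)
A(6, (S + 6)*3)*(142 - 97) = (3 + (-3 + 6)*3)*(142 - 97) = (3 + 3*3)*45 = (3 + 9)*45 = 12*45 = 540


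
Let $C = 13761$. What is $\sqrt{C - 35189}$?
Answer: $2 i \sqrt{5357} \approx 146.38 i$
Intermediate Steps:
$\sqrt{C - 35189} = \sqrt{13761 - 35189} = \sqrt{-21428} = 2 i \sqrt{5357}$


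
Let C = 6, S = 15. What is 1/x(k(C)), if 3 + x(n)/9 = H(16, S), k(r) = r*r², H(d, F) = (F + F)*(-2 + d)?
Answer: 1/3753 ≈ 0.00026645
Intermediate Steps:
H(d, F) = 2*F*(-2 + d) (H(d, F) = (2*F)*(-2 + d) = 2*F*(-2 + d))
k(r) = r³
x(n) = 3753 (x(n) = -27 + 9*(2*15*(-2 + 16)) = -27 + 9*(2*15*14) = -27 + 9*420 = -27 + 3780 = 3753)
1/x(k(C)) = 1/3753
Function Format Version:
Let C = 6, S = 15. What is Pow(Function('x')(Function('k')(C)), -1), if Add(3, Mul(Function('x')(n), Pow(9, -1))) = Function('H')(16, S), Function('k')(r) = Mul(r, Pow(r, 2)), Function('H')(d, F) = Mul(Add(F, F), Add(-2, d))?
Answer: Rational(1, 3753) ≈ 0.00026645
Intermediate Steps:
Function('H')(d, F) = Mul(2, F, Add(-2, d)) (Function('H')(d, F) = Mul(Mul(2, F), Add(-2, d)) = Mul(2, F, Add(-2, d)))
Function('k')(r) = Pow(r, 3)
Function('x')(n) = 3753 (Function('x')(n) = Add(-27, Mul(9, Mul(2, 15, Add(-2, 16)))) = Add(-27, Mul(9, Mul(2, 15, 14))) = Add(-27, Mul(9, 420)) = Add(-27, 3780) = 3753)
Pow(Function('x')(Function('k')(C)), -1) = Pow(3753, -1) = Rational(1, 3753)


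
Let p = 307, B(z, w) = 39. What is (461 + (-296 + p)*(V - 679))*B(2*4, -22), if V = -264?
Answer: -386568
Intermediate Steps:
(461 + (-296 + p)*(V - 679))*B(2*4, -22) = (461 + (-296 + 307)*(-264 - 679))*39 = (461 + 11*(-943))*39 = (461 - 10373)*39 = -9912*39 = -386568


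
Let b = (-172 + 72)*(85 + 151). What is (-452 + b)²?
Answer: 578498704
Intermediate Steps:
b = -23600 (b = -100*236 = -23600)
(-452 + b)² = (-452 - 23600)² = (-24052)² = 578498704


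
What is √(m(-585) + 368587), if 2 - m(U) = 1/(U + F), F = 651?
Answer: √1605573618/66 ≈ 607.12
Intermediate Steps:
m(U) = 2 - 1/(651 + U) (m(U) = 2 - 1/(U + 651) = 2 - 1/(651 + U))
√(m(-585) + 368587) = √((1301 + 2*(-585))/(651 - 585) + 368587) = √((1301 - 1170)/66 + 368587) = √((1/66)*131 + 368587) = √(131/66 + 368587) = √(24326873/66) = √1605573618/66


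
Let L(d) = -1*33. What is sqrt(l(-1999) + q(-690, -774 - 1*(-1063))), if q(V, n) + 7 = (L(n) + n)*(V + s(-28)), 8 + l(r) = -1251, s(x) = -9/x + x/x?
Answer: I*sqrt(8700818)/7 ≈ 421.39*I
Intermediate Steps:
s(x) = 1 - 9/x (s(x) = -9/x + 1 = 1 - 9/x)
L(d) = -33
l(r) = -1259 (l(r) = -8 - 1251 = -1259)
q(V, n) = -7 + (-33 + n)*(37/28 + V) (q(V, n) = -7 + (-33 + n)*(V + (-9 - 28)/(-28)) = -7 + (-33 + n)*(V - 1/28*(-37)) = -7 + (-33 + n)*(V + 37/28) = -7 + (-33 + n)*(37/28 + V))
sqrt(l(-1999) + q(-690, -774 - 1*(-1063))) = sqrt(-1259 + (-1417/28 - 33*(-690) + 37*(-774 - 1*(-1063))/28 - 690*(-774 - 1*(-1063)))) = sqrt(-1259 + (-1417/28 + 22770 + 37*(-774 + 1063)/28 - 690*(-774 + 1063))) = sqrt(-1259 + (-1417/28 + 22770 + (37/28)*289 - 690*289)) = sqrt(-1259 + (-1417/28 + 22770 + 10693/28 - 199410)) = sqrt(-1259 - 1234161/7) = sqrt(-1242974/7) = I*sqrt(8700818)/7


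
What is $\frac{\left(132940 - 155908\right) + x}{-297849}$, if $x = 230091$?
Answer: $- \frac{69041}{99283} \approx -0.6954$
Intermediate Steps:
$\frac{\left(132940 - 155908\right) + x}{-297849} = \frac{\left(132940 - 155908\right) + 230091}{-297849} = \left(-22968 + 230091\right) \left(- \frac{1}{297849}\right) = 207123 \left(- \frac{1}{297849}\right) = - \frac{69041}{99283}$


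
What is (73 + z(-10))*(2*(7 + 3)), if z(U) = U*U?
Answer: 3460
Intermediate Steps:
z(U) = U²
(73 + z(-10))*(2*(7 + 3)) = (73 + (-10)²)*(2*(7 + 3)) = (73 + 100)*(2*10) = 173*20 = 3460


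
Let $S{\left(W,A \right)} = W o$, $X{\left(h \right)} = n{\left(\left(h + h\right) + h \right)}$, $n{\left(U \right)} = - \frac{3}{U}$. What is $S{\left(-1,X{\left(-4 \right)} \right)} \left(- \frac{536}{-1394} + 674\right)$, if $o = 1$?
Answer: $- \frac{470046}{697} \approx -674.38$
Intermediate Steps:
$X{\left(h \right)} = - \frac{1}{h}$ ($X{\left(h \right)} = - \frac{3}{\left(h + h\right) + h} = - \frac{3}{2 h + h} = - \frac{3}{3 h} = - 3 \frac{1}{3 h} = - \frac{1}{h}$)
$S{\left(W,A \right)} = W$ ($S{\left(W,A \right)} = W 1 = W$)
$S{\left(-1,X{\left(-4 \right)} \right)} \left(- \frac{536}{-1394} + 674\right) = - (- \frac{536}{-1394} + 674) = - (\left(-536\right) \left(- \frac{1}{1394}\right) + 674) = - (\frac{268}{697} + 674) = \left(-1\right) \frac{470046}{697} = - \frac{470046}{697}$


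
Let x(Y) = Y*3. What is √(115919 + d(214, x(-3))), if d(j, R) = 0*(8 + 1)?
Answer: √115919 ≈ 340.47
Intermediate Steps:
x(Y) = 3*Y
d(j, R) = 0 (d(j, R) = 0*9 = 0)
√(115919 + d(214, x(-3))) = √(115919 + 0) = √115919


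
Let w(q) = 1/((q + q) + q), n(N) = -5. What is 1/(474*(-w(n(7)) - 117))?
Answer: -5/277132 ≈ -1.8042e-5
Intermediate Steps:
w(q) = 1/(3*q) (w(q) = 1/(2*q + q) = 1/(3*q))
1/(474*(-w(n(7)) - 117)) = 1/(474*(-1/(3*(-5)) - 117)) = 1/(474*(-(-1)/(3*5) - 117)) = 1/(474*(-1*(-1/15) - 117)) = 1/(474*(1/15 - 117)) = 1/(474*(-1754/15)) = 1/(-277132/5) = -5/277132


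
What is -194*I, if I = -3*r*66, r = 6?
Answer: 230472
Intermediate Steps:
I = -1188 (I = -18*66 = -3*396 = -1188)
-194*I = -194*(-1188) = 230472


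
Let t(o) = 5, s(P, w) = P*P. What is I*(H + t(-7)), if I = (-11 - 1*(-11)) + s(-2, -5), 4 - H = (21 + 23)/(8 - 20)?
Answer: 152/3 ≈ 50.667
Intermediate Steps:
s(P, w) = P²
H = 23/3 (H = 4 - (21 + 23)/(8 - 20) = 4 - 44/(-12) = 4 - 44*(-1)/12 = 4 - 1*(-11/3) = 4 + 11/3 = 23/3 ≈ 7.6667)
I = 4 (I = (-11 - 1*(-11)) + (-2)² = (-11 + 11) + 4 = 0 + 4 = 4)
I*(H + t(-7)) = 4*(23/3 + 5) = 4*(38/3) = 152/3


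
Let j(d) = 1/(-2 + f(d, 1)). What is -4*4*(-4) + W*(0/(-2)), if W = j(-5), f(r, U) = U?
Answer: 64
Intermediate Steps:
j(d) = -1 (j(d) = 1/(-2 + 1) = 1/(-1) = -1)
W = -1
-4*4*(-4) + W*(0/(-2)) = -4*4*(-4) - 0/(-2) = -16*(-4) - 0*(-1)/2 = 64 - 1*0 = 64 + 0 = 64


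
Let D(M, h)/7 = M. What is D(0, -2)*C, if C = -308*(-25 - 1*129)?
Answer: 0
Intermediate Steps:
D(M, h) = 7*M
C = 47432 (C = -308*(-25 - 129) = -308*(-154) = 47432)
D(0, -2)*C = (7*0)*47432 = 0*47432 = 0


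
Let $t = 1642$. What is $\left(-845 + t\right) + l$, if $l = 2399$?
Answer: $3196$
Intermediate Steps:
$\left(-845 + t\right) + l = \left(-845 + 1642\right) + 2399 = 797 + 2399 = 3196$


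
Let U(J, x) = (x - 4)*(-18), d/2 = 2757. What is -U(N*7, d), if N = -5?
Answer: 99180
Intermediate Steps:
d = 5514 (d = 2*2757 = 5514)
U(J, x) = 72 - 18*x (U(J, x) = (-4 + x)*(-18) = 72 - 18*x)
-U(N*7, d) = -(72 - 18*5514) = -(72 - 99252) = -1*(-99180) = 99180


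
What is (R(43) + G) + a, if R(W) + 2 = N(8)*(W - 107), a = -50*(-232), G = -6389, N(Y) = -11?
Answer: 5913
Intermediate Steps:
a = 11600
R(W) = 1175 - 11*W (R(W) = -2 - 11*(W - 107) = -2 - 11*(-107 + W) = -2 + (1177 - 11*W) = 1175 - 11*W)
(R(43) + G) + a = ((1175 - 11*43) - 6389) + 11600 = ((1175 - 473) - 6389) + 11600 = (702 - 6389) + 11600 = -5687 + 11600 = 5913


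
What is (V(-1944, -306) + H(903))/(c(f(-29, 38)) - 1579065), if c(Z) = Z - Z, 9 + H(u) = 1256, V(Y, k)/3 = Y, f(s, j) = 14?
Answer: 917/315813 ≈ 0.0029036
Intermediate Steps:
V(Y, k) = 3*Y
H(u) = 1247 (H(u) = -9 + 1256 = 1247)
c(Z) = 0
(V(-1944, -306) + H(903))/(c(f(-29, 38)) - 1579065) = (3*(-1944) + 1247)/(0 - 1579065) = (-5832 + 1247)/(-1579065) = -4585*(-1/1579065) = 917/315813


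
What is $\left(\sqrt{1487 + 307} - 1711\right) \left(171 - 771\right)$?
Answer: $1026600 - 600 \sqrt{1794} \approx 1.0012 \cdot 10^{6}$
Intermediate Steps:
$\left(\sqrt{1487 + 307} - 1711\right) \left(171 - 771\right) = \left(\sqrt{1794} - 1711\right) \left(-600\right) = \left(-1711 + \sqrt{1794}\right) \left(-600\right) = 1026600 - 600 \sqrt{1794}$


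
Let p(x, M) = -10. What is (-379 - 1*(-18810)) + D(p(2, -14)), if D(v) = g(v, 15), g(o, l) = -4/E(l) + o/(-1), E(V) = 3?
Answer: 55319/3 ≈ 18440.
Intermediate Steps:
g(o, l) = -4/3 - o (g(o, l) = -4/3 + o/(-1) = -4*1/3 + o*(-1) = -4/3 - o)
D(v) = -4/3 - v
(-379 - 1*(-18810)) + D(p(2, -14)) = (-379 - 1*(-18810)) + (-4/3 - 1*(-10)) = (-379 + 18810) + (-4/3 + 10) = 18431 + 26/3 = 55319/3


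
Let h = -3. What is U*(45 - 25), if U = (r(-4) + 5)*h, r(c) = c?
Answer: -60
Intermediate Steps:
U = -3 (U = (-4 + 5)*(-3) = 1*(-3) = -3)
U*(45 - 25) = -3*(45 - 25) = -3*20 = -60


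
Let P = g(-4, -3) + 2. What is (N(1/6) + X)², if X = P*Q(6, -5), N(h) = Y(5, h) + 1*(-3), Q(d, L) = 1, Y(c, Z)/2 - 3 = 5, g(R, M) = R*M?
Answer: 729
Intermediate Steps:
g(R, M) = M*R
Y(c, Z) = 16 (Y(c, Z) = 6 + 2*5 = 6 + 10 = 16)
N(h) = 13 (N(h) = 16 + 1*(-3) = 16 - 3 = 13)
P = 14 (P = -3*(-4) + 2 = 12 + 2 = 14)
X = 14 (X = 14*1 = 14)
(N(1/6) + X)² = (13 + 14)² = 27² = 729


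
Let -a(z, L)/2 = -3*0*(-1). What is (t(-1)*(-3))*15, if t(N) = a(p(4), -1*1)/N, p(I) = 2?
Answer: 0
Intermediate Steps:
a(z, L) = 0 (a(z, L) = -2*(-3*0)*(-1) = -0*(-1) = -2*0 = 0)
t(N) = 0 (t(N) = 0/N = 0)
(t(-1)*(-3))*15 = (0*(-3))*15 = 0*15 = 0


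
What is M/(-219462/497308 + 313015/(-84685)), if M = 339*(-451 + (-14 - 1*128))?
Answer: 846615721623546/17425000309 ≈ 48586.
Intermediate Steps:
M = -201027 (M = 339*(-451 + (-14 - 128)) = 339*(-451 - 142) = 339*(-593) = -201027)
M/(-219462/497308 + 313015/(-84685)) = -201027/(-219462/497308 + 313015/(-84685)) = -201027/(-219462*1/497308 + 313015*(-1/84685)) = -201027/(-109731/248654 - 62603/16937) = -201027/(-17425000309/4211452798) = -201027*(-4211452798/17425000309) = 846615721623546/17425000309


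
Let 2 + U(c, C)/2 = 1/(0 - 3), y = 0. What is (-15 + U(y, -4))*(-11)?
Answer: 649/3 ≈ 216.33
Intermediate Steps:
U(c, C) = -14/3 (U(c, C) = -4 + 2/(0 - 3) = -4 + 2/(-3) = -4 + 2*(-1/3) = -4 - 2/3 = -14/3)
(-15 + U(y, -4))*(-11) = (-15 - 14/3)*(-11) = -59/3*(-11) = 649/3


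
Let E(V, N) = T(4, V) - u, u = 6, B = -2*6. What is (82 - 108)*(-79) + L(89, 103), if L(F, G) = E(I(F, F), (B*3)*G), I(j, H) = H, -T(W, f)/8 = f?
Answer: 1336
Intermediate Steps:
B = -12
T(W, f) = -8*f
E(V, N) = -6 - 8*V (E(V, N) = -8*V - 1*6 = -8*V - 6 = -6 - 8*V)
L(F, G) = -6 - 8*F
(82 - 108)*(-79) + L(89, 103) = (82 - 108)*(-79) + (-6 - 8*89) = -26*(-79) + (-6 - 712) = 2054 - 718 = 1336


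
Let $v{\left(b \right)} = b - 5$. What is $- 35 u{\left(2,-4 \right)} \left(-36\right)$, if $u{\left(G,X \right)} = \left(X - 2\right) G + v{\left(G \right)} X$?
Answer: $0$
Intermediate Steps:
$v{\left(b \right)} = -5 + b$ ($v{\left(b \right)} = b - 5 = -5 + b$)
$u{\left(G,X \right)} = G \left(-2 + X\right) + X \left(-5 + G\right)$ ($u{\left(G,X \right)} = \left(X - 2\right) G + \left(-5 + G\right) X = \left(X - 2\right) G + X \left(-5 + G\right) = \left(-2 + X\right) G + X \left(-5 + G\right) = G \left(-2 + X\right) + X \left(-5 + G\right)$)
$- 35 u{\left(2,-4 \right)} \left(-36\right) = - 35 \left(\left(-2\right) 2 + 2 \left(-4\right) - 4 \left(-5 + 2\right)\right) \left(-36\right) = - 35 \left(-4 - 8 - -12\right) \left(-36\right) = - 35 \left(-4 - 8 + 12\right) \left(-36\right) = \left(-35\right) 0 \left(-36\right) = 0 \left(-36\right) = 0$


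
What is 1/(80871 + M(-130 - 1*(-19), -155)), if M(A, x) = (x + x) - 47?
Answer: 1/80514 ≈ 1.2420e-5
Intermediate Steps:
M(A, x) = -47 + 2*x (M(A, x) = 2*x - 47 = -47 + 2*x)
1/(80871 + M(-130 - 1*(-19), -155)) = 1/(80871 + (-47 + 2*(-155))) = 1/(80871 + (-47 - 310)) = 1/(80871 - 357) = 1/80514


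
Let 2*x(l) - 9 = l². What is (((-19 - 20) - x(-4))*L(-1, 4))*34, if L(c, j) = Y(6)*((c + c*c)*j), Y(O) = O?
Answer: 0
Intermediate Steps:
L(c, j) = 6*j*(c + c²) (L(c, j) = 6*((c + c*c)*j) = 6*((c + c²)*j) = 6*(j*(c + c²)) = 6*j*(c + c²))
x(l) = 9/2 + l²/2
(((-19 - 20) - x(-4))*L(-1, 4))*34 = (((-19 - 20) - (9/2 + (½)*(-4)²))*(6*(-1)*4*(1 - 1)))*34 = ((-39 - (9/2 + (½)*16))*(6*(-1)*4*0))*34 = ((-39 - (9/2 + 8))*0)*34 = ((-39 - 1*25/2)*0)*34 = ((-39 - 25/2)*0)*34 = -103/2*0*34 = 0*34 = 0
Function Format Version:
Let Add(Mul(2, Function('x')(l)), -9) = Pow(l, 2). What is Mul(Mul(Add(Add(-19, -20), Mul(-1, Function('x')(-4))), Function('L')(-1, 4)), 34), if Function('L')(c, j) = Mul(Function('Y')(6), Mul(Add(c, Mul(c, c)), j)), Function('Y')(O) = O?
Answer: 0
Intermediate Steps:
Function('L')(c, j) = Mul(6, j, Add(c, Pow(c, 2))) (Function('L')(c, j) = Mul(6, Mul(Add(c, Mul(c, c)), j)) = Mul(6, Mul(Add(c, Pow(c, 2)), j)) = Mul(6, Mul(j, Add(c, Pow(c, 2)))) = Mul(6, j, Add(c, Pow(c, 2))))
Function('x')(l) = Add(Rational(9, 2), Mul(Rational(1, 2), Pow(l, 2)))
Mul(Mul(Add(Add(-19, -20), Mul(-1, Function('x')(-4))), Function('L')(-1, 4)), 34) = Mul(Mul(Add(Add(-19, -20), Mul(-1, Add(Rational(9, 2), Mul(Rational(1, 2), Pow(-4, 2))))), Mul(6, -1, 4, Add(1, -1))), 34) = Mul(Mul(Add(-39, Mul(-1, Add(Rational(9, 2), Mul(Rational(1, 2), 16)))), Mul(6, -1, 4, 0)), 34) = Mul(Mul(Add(-39, Mul(-1, Add(Rational(9, 2), 8))), 0), 34) = Mul(Mul(Add(-39, Mul(-1, Rational(25, 2))), 0), 34) = Mul(Mul(Add(-39, Rational(-25, 2)), 0), 34) = Mul(Mul(Rational(-103, 2), 0), 34) = Mul(0, 34) = 0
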